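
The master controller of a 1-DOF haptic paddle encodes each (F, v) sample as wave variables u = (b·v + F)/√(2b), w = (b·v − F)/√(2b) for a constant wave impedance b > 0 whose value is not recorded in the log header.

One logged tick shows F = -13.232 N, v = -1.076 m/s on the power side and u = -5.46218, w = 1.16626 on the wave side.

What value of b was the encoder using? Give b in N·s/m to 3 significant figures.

u + w = -4.2959;  u + w = √(2b)·v, so √(2b) = -4.2959/(-1.076) = 3.9925.
b = (√(2b))²/2 = 15.9400/2 = 7.9700.
(Check via u − w = 2F/√(2b): u − w = -6.6284, 2F/√(2b) = -6.6284.)

b = 7.97 N·s/m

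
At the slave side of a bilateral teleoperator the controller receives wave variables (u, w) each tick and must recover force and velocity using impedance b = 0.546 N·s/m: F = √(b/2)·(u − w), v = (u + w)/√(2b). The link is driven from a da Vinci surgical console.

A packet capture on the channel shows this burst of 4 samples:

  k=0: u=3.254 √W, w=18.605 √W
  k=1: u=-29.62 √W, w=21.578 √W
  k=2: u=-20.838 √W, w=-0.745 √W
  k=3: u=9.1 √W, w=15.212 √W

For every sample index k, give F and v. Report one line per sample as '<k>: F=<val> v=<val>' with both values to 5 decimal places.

k=0: u−w=-15.35100, u+w=21.85900; √(b/2)=0.52249, √(2b)=1.04499; F=0.52249×(-15.351)=-8.02081, v=21.85900/1.04499=20.91794
k=1: u−w=-51.19800, u+w=-8.04200; √(b/2)=0.52249, √(2b)=1.04499; F=0.52249×(-51.198)=-26.75065, v=-8.04200/1.04499=-7.69578
k=2: u−w=-20.09300, u+w=-21.58300; √(b/2)=0.52249, √(2b)=1.04499; F=0.52249×(-20.093)=-10.49847, v=-21.58300/1.04499=-20.65382
k=3: u−w=-6.11200, u+w=24.31200; √(b/2)=0.52249, √(2b)=1.04499; F=0.52249×(-6.112)=-3.19348, v=24.31200/1.04499=23.26534

0: F=-8.02081 v=20.91794
1: F=-26.75065 v=-7.69578
2: F=-10.49847 v=-20.65382
3: F=-3.19348 v=23.26534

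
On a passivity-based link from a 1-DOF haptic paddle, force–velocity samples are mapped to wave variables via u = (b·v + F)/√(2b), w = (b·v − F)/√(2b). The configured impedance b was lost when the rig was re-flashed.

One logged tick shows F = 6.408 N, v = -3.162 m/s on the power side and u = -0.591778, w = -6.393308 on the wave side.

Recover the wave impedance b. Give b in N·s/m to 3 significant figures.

b = 2.44 N·s/m

u + w = -6.985086;  u + w = √(2b)·v, so √(2b) = -6.985086/(-3.162) = 2.209072.
b = (√(2b))²/2 = 4.880000/2 = 2.440000.
(Check via u − w = 2F/√(2b): u − w = 5.801530, 2F/√(2b) = 5.801531.)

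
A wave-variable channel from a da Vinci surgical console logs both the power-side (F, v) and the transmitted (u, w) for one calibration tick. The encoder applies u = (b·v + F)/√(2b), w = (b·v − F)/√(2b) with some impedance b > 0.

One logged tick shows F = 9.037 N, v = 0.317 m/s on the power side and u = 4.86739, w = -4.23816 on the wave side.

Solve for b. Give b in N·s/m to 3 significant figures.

b = 1.97 N·s/m

u + w = 0.62923;  u + w = √(2b)·v, so √(2b) = 0.62923/0.317 = 1.98495.
b = (√(2b))²/2 = 3.94004/2 = 1.97002.
(Check via u − w = 2F/√(2b): u − w = 9.10555, 2F/√(2b) = 9.10551.)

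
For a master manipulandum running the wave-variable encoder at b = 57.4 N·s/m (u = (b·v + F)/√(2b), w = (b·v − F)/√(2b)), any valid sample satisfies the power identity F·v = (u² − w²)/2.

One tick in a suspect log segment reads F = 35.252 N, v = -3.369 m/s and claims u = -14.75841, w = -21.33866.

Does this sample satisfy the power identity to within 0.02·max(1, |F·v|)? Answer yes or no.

yes

F·v = 35.252×(-3.369) = -118.76399 W.
(u² − w²)/2 = (217.81067 − 455.33841)/2 = -118.76387 W.
|Δ| = 0.00012;  2% of max(1, |F·v|) = 2.37528.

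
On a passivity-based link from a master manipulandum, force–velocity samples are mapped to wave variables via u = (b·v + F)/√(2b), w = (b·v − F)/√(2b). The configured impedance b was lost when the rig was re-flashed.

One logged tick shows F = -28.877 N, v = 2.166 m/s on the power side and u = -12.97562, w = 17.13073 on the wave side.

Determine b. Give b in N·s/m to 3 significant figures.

u + w = 4.1551;  u + w = √(2b)·v, so √(2b) = 4.1551/2.166 = 1.9183.
b = (√(2b))²/2 = 3.6800/2 = 1.8400.
(Check via u − w = 2F/√(2b): u − w = -30.1063, 2F/√(2b) = -30.1063.)

b = 1.84 N·s/m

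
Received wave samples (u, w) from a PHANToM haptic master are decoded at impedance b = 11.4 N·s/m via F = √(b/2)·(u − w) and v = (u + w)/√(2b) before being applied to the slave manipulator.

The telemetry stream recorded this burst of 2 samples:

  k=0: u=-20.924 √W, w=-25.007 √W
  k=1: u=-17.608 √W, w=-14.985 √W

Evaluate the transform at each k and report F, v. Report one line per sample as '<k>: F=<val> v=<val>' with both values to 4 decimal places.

k=0: u−w=4.0830, u+w=-45.9310; √(b/2)=2.3875, √(2b)=4.7749; F=2.3875×4.083=9.7480, v=-45.9310/4.7749=-9.6192
k=1: u−w=-2.6230, u+w=-32.5930; √(b/2)=2.3875, √(2b)=4.7749; F=2.3875×(-2.623)=-6.2623, v=-32.5930/4.7749=-6.8259

0: F=9.7480 v=-9.6192
1: F=-6.2623 v=-6.8259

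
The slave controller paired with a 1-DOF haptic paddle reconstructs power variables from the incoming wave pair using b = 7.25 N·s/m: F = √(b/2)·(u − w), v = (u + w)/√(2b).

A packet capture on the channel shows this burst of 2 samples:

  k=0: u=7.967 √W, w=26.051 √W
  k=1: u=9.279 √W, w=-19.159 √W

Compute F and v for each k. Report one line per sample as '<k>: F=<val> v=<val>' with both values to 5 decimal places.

0: F=-34.43091 v=8.93356
1: F=54.14434 v=-2.59462

k=0: u−w=-18.08400, u+w=34.01800; √(b/2)=1.90394, √(2b)=3.80789; F=1.90394×(-18.084)=-34.43091, v=34.01800/3.80789=8.93356
k=1: u−w=28.43800, u+w=-9.88000; √(b/2)=1.90394, √(2b)=3.80789; F=1.90394×28.438=54.14434, v=-9.88000/3.80789=-2.59462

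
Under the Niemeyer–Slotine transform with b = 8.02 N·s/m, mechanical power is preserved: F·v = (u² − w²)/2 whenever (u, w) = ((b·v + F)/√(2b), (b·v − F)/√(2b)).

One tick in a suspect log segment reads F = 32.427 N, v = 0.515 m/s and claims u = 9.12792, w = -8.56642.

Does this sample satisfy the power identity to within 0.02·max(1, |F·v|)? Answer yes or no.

no

F·v = 32.427×0.515 = 16.69991 W.
(u² − w²)/2 = (83.31892 − 73.38355)/2 = 4.96769 W.
|Δ| = 11.73222;  2% of max(1, |F·v|) = 0.33400.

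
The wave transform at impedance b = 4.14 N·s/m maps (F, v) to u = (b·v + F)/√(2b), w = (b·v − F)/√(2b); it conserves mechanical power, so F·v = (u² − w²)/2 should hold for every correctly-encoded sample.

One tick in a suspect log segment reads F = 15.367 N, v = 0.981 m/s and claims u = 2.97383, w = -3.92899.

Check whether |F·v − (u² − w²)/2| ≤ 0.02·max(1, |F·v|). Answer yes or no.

no

F·v = 15.367×0.981 = 15.07503 W.
(u² − w²)/2 = (8.84366 − 15.43696)/2 = -3.29665 W.
|Δ| = 18.37168;  2% of max(1, |F·v|) = 0.30150.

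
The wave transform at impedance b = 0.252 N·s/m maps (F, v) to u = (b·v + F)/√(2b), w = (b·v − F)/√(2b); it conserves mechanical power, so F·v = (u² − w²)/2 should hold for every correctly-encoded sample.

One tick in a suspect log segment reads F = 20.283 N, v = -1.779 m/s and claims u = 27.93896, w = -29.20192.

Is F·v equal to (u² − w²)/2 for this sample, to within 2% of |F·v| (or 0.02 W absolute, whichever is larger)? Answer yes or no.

yes

F·v = 20.283×(-1.779) = -36.0835 W.
(u² − w²)/2 = (780.5855 − 852.7521)/2 = -36.0833 W.
|Δ| = 0.0001;  2% of max(1, |F·v|) = 0.7217.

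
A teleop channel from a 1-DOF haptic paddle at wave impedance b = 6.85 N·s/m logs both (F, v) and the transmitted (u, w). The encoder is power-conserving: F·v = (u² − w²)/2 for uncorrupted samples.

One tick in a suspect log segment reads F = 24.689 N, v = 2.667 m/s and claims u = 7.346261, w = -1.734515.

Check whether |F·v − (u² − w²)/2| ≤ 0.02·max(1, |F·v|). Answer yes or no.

no

F·v = 24.689×2.667 = 65.845563 W.
(u² − w²)/2 = (53.967551 − 3.008542)/2 = 25.479504 W.
|Δ| = 40.366059;  2% of max(1, |F·v|) = 1.316911.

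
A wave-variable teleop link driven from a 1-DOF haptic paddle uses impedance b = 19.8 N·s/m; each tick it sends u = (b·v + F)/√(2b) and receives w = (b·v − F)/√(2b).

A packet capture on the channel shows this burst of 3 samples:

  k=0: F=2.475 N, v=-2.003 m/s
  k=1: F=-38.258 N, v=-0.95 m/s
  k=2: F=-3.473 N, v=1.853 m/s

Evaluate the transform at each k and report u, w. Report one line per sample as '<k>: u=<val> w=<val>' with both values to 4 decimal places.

k=0: b·v=19.8×(-2.003)=-39.6594; √(2b)=6.2929; u=(-39.6594+2.475)/6.2929=-5.9090, w=(-39.6594−2.475)/6.2929=-6.6956
k=1: b·v=19.8×(-0.95)=-18.8100; √(2b)=6.2929; u=(-18.8100+(-38.258))/6.2929=-9.0687, w=(-18.8100−(-38.258))/6.2929=3.0905
k=2: b·v=19.8×1.853=36.6894; √(2b)=6.2929; u=(36.6894+(-3.473))/6.2929=5.2784, w=(36.6894−(-3.473))/6.2929=6.3822

0: u=-5.9090 w=-6.6956
1: u=-9.0687 w=3.0905
2: u=5.2784 w=6.3822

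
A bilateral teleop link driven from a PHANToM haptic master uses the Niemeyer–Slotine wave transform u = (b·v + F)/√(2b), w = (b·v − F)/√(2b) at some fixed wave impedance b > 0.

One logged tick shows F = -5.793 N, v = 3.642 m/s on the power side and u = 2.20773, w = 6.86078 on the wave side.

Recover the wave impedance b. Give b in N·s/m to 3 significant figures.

b = 3.1 N·s/m

u + w = 9.0685;  u + w = √(2b)·v, so √(2b) = 9.0685/3.642 = 2.4900.
b = (√(2b))²/2 = 6.2000/2 = 3.1000.
(Check via u − w = 2F/√(2b): u − w = -4.6531, 2F/√(2b) = -4.6530.)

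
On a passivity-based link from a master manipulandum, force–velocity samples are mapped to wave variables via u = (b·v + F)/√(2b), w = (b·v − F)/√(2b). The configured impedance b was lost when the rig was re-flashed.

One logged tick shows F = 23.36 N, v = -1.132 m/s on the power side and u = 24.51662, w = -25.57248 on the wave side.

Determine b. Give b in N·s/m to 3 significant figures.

u + w = -1.05586;  u + w = √(2b)·v, so √(2b) = -1.05586/(-1.132) = 0.93274.
b = (√(2b))²/2 = 0.87000/2 = 0.43500.
(Check via u − w = 2F/√(2b): u − w = 50.08910, 2F/√(2b) = 50.08906.)

b = 0.435 N·s/m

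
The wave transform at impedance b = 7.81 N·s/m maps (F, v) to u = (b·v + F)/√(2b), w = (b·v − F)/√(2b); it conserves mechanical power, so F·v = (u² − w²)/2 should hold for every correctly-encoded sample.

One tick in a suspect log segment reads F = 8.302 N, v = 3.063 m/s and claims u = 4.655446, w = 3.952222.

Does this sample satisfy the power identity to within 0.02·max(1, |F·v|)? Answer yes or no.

no

F·v = 8.302×3.063 = 25.429026 W.
(u² − w²)/2 = (21.673177 − 15.620059)/2 = 3.026559 W.
|Δ| = 22.402467;  2% of max(1, |F·v|) = 0.508581.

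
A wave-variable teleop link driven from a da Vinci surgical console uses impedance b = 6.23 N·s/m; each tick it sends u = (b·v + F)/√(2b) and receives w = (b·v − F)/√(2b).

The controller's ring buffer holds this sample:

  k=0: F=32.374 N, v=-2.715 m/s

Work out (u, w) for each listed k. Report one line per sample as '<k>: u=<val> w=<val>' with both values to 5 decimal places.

k=0: b·v=6.23×(-2.715)=-16.91445; √(2b)=3.52987; u=(-16.91445+32.374)/3.52987=4.37963, w=(-16.91445−32.374)/3.52987=-13.96324

0: u=4.37963 w=-13.96324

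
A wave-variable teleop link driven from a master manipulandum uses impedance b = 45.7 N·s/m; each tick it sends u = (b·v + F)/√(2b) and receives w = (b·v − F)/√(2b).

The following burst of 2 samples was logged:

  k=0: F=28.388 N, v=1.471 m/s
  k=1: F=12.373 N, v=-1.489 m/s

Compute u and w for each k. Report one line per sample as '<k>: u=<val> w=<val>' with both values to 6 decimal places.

k=0: b·v=45.7×1.471=67.224700; √(2b)=9.560335; u=(67.224700+28.388)/9.560335=10.000978, w=(67.224700−28.388)/9.560335=4.062274
k=1: b·v=45.7×(-1.489)=-68.047300; √(2b)=9.560335; u=(-68.047300+12.373)/9.560335=-5.823468, w=(-68.047300−12.373)/9.560335=-8.411871

0: u=10.000978 w=4.062274
1: u=-5.823468 w=-8.411871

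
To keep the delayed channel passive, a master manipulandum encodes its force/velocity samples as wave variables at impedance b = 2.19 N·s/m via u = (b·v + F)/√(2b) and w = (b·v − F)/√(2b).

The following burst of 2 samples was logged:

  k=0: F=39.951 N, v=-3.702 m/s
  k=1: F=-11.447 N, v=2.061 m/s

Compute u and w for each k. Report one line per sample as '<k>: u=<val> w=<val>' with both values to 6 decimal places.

0: u=15.215470 w=-22.963182
1: u=-3.312911 w=7.626265

k=0: b·v=2.19×(-3.702)=-8.107380; √(2b)=2.092845; u=(-8.107380+39.951)/2.092845=15.215470, w=(-8.107380−39.951)/2.092845=-22.963182
k=1: b·v=2.19×2.061=4.513590; √(2b)=2.092845; u=(4.513590+(-11.447))/2.092845=-3.312911, w=(4.513590−(-11.447))/2.092845=7.626265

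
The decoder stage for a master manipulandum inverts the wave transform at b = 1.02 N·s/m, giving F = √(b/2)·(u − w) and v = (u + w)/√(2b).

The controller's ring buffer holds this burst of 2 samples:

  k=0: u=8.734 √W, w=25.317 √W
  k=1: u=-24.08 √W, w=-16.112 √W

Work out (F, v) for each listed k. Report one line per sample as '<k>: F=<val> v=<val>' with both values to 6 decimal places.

0: F=-11.842631 v=23.840469
1: F=-5.690290 v=-28.140029

k=0: u−w=-16.583000, u+w=34.051000; √(b/2)=0.714143, √(2b)=1.428286; F=0.714143×(-16.583)=-11.842631, v=34.051000/1.428286=23.840469
k=1: u−w=-7.968000, u+w=-40.192000; √(b/2)=0.714143, √(2b)=1.428286; F=0.714143×(-7.968)=-5.690290, v=-40.192000/1.428286=-28.140029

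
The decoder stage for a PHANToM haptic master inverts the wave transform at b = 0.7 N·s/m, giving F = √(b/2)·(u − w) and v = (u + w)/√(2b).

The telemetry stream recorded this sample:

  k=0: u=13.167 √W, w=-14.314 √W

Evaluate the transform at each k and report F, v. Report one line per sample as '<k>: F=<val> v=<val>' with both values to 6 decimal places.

0: F=16.257979 v=-0.969392

k=0: u−w=27.481000, u+w=-1.147000; √(b/2)=0.591608, √(2b)=1.183216; F=0.591608×27.481=16.257979, v=-1.147000/1.183216=-0.969392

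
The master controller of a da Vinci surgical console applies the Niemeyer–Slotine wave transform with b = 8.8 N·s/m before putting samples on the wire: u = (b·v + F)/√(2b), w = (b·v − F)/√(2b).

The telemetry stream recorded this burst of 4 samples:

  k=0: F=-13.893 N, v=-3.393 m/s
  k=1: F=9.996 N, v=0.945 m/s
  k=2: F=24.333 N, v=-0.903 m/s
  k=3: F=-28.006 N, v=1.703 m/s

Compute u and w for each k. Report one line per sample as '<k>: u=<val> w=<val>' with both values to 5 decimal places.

k=0: b·v=8.8×(-3.393)=-29.85840; √(2b)=4.19524; u=(-29.85840+(-13.893))/4.19524=-10.42883, w=(-29.85840−(-13.893))/4.19524=-3.80560
k=1: b·v=8.8×0.945=8.31600; √(2b)=4.19524; u=(8.31600+9.996)/4.19524=4.36495, w=(8.31600−9.996)/4.19524=-0.40045
k=2: b·v=8.8×(-0.903)=-7.94640; √(2b)=4.19524; u=(-7.94640+24.333)/4.19524=3.90600, w=(-7.94640−24.333)/4.19524=-7.69430
k=3: b·v=8.8×1.703=14.98640; √(2b)=4.19524; u=(14.98640+(-28.006))/4.19524=-3.10343, w=(14.98640−(-28.006))/4.19524=10.24791

0: u=-10.42883 w=-3.80560
1: u=4.36495 w=-0.40045
2: u=3.90600 w=-7.69430
3: u=-3.10343 w=10.24791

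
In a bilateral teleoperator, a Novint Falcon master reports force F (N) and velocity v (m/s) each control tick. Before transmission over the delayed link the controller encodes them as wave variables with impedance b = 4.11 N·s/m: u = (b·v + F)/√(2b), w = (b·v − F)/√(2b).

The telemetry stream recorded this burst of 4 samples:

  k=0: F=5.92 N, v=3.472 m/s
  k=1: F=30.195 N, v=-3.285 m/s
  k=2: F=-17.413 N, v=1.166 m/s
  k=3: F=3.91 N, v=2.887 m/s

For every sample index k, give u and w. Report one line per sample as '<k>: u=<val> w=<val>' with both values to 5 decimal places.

0: u=7.04204 w=2.91237
1: u=5.82258 w=-15.24085
2: u=-4.40199 w=7.74497
3: u=5.50236 w=2.77482

k=0: b·v=4.11×3.472=14.26992; √(2b)=2.86705; u=(14.26992+5.92)/2.86705=7.04204, w=(14.26992−5.92)/2.86705=2.91237
k=1: b·v=4.11×(-3.285)=-13.50135; √(2b)=2.86705; u=(-13.50135+30.195)/2.86705=5.82258, w=(-13.50135−30.195)/2.86705=-15.24085
k=2: b·v=4.11×1.166=4.79226; √(2b)=2.86705; u=(4.79226+(-17.413))/2.86705=-4.40199, w=(4.79226−(-17.413))/2.86705=7.74497
k=3: b·v=4.11×2.887=11.86557; √(2b)=2.86705; u=(11.86557+3.91)/2.86705=5.50236, w=(11.86557−3.91)/2.86705=2.77482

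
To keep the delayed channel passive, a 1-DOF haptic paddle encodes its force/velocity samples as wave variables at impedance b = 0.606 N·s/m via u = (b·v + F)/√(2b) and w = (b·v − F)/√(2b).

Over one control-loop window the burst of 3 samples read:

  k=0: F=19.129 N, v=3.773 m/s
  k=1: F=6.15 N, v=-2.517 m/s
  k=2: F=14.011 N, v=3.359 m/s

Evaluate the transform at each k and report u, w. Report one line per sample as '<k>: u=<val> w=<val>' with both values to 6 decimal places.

0: u=19.452510 w=-15.298782
1: u=4.200801 w=-6.971788
2: u=14.575735 w=-10.877783

k=0: b·v=0.606×3.773=2.286438; √(2b)=1.100909; u=(2.286438+19.129)/1.100909=19.452510, w=(2.286438−19.129)/1.100909=-15.298782
k=1: b·v=0.606×(-2.517)=-1.525302; √(2b)=1.100909; u=(-1.525302+6.15)/1.100909=4.200801, w=(-1.525302−6.15)/1.100909=-6.971788
k=2: b·v=0.606×3.359=2.035554; √(2b)=1.100909; u=(2.035554+14.011)/1.100909=14.575735, w=(2.035554−14.011)/1.100909=-10.877783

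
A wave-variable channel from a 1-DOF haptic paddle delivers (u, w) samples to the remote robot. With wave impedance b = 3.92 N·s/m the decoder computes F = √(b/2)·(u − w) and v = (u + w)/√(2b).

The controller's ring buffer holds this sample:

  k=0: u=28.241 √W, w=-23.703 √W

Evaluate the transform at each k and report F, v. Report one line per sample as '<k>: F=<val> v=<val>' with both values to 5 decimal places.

k=0: u−w=51.94400, u+w=4.53800; √(b/2)=1.40000, √(2b)=2.80000; F=1.40000×51.944=72.72160, v=4.53800/2.80000=1.62071

0: F=72.72160 v=1.62071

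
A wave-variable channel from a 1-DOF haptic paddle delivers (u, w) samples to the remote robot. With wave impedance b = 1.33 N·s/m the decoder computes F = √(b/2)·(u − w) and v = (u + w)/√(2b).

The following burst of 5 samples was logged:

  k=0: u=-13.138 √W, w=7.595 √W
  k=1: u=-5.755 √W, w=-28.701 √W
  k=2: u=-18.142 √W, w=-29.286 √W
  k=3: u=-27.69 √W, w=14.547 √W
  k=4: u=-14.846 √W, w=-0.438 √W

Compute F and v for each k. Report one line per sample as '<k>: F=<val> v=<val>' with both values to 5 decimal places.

0: F=-16.90725 v=-3.39863
1: F=18.71190 v=-21.12633
2: F=9.08766 v=-29.07997
3: F=-34.44323 v=-8.05849
4: F=-11.74937 v=-9.37122

k=0: u−w=-20.73300, u+w=-5.54300; √(b/2)=0.81548, √(2b)=1.63095; F=0.81548×(-20.733)=-16.90725, v=-5.54300/1.63095=-3.39863
k=1: u−w=22.94600, u+w=-34.45600; √(b/2)=0.81548, √(2b)=1.63095; F=0.81548×22.946=18.71190, v=-34.45600/1.63095=-21.12633
k=2: u−w=11.14400, u+w=-47.42800; √(b/2)=0.81548, √(2b)=1.63095; F=0.81548×11.144=9.08766, v=-47.42800/1.63095=-29.07997
k=3: u−w=-42.23700, u+w=-13.14300; √(b/2)=0.81548, √(2b)=1.63095; F=0.81548×(-42.237)=-34.44323, v=-13.14300/1.63095=-8.05849
k=4: u−w=-14.40800, u+w=-15.28400; √(b/2)=0.81548, √(2b)=1.63095; F=0.81548×(-14.408)=-11.74937, v=-15.28400/1.63095=-9.37122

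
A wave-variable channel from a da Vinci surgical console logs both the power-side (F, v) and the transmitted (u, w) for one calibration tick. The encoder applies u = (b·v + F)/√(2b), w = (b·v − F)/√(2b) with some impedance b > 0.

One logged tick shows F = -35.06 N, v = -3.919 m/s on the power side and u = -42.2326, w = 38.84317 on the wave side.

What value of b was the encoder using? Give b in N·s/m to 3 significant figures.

b = 0.374 N·s/m

u + w = -3.3894;  u + w = √(2b)·v, so √(2b) = -3.3894/(-3.919) = 0.8649.
b = (√(2b))²/2 = 0.7480/2 = 0.3740.
(Check via u − w = 2F/√(2b): u − w = -81.0758, 2F/√(2b) = -81.0757.)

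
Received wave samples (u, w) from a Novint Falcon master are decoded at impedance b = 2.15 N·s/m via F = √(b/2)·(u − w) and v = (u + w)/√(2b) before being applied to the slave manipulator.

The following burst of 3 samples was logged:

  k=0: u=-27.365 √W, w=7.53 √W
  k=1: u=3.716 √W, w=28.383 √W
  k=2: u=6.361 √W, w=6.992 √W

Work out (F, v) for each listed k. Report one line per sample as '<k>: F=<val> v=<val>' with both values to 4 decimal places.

0: F=-36.1799 v=-9.5653
1: F=-25.5753 v=15.4795
2: F=-0.6542 v=6.4394

k=0: u−w=-34.8950, u+w=-19.8350; √(b/2)=1.0368, √(2b)=2.0736; F=1.0368×(-34.895)=-36.1799, v=-19.8350/2.0736=-9.5653
k=1: u−w=-24.6670, u+w=32.0990; √(b/2)=1.0368, √(2b)=2.0736; F=1.0368×(-24.667)=-25.5753, v=32.0990/2.0736=15.4795
k=2: u−w=-0.6310, u+w=13.3530; √(b/2)=1.0368, √(2b)=2.0736; F=1.0368×(-0.631)=-0.6542, v=13.3530/2.0736=6.4394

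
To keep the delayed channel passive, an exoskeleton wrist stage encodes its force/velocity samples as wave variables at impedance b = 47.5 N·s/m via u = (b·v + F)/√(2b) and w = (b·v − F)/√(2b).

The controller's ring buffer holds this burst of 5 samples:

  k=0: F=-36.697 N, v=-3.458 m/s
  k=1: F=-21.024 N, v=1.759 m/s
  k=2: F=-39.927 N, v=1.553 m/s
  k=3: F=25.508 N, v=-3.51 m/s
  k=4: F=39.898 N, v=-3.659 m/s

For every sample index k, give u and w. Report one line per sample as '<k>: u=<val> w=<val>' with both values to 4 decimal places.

0: u=-20.6172 w=-13.0872
1: u=6.4153 w=10.7293
2: u=3.4720 w=11.6648
3: u=-14.4886 w=-19.7227
4: u=-13.7383 w=-21.9252

k=0: b·v=47.5×(-3.458)=-164.2550; √(2b)=9.7468; u=(-164.2550+(-36.697))/9.7468=-20.6172, w=(-164.2550−(-36.697))/9.7468=-13.0872
k=1: b·v=47.5×1.759=83.5525; √(2b)=9.7468; u=(83.5525+(-21.024))/9.7468=6.4153, w=(83.5525−(-21.024))/9.7468=10.7293
k=2: b·v=47.5×1.553=73.7675; √(2b)=9.7468; u=(73.7675+(-39.927))/9.7468=3.4720, w=(73.7675−(-39.927))/9.7468=11.6648
k=3: b·v=47.5×(-3.51)=-166.7250; √(2b)=9.7468; u=(-166.7250+25.508)/9.7468=-14.4886, w=(-166.7250−25.508)/9.7468=-19.7227
k=4: b·v=47.5×(-3.659)=-173.8025; √(2b)=9.7468; u=(-173.8025+39.898)/9.7468=-13.7383, w=(-173.8025−39.898)/9.7468=-21.9252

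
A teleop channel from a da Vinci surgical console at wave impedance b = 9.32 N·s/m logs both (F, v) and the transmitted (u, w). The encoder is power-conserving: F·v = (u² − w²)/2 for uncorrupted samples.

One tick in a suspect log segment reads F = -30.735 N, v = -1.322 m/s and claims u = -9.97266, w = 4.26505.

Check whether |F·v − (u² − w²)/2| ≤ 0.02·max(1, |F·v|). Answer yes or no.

yes

F·v = (-30.735)×(-1.322) = 40.63167 W.
(u² − w²)/2 = (99.45395 − 18.19065)/2 = 40.63165 W.
|Δ| = 0.00002;  2% of max(1, |F·v|) = 0.81263.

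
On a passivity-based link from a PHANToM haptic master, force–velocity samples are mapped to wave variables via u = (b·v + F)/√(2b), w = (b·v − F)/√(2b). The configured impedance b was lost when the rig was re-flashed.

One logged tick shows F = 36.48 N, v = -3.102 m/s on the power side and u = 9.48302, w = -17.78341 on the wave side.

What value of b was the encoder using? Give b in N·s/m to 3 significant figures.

u + w = -8.30039;  u + w = √(2b)·v, so √(2b) = -8.30039/(-3.102) = 2.67582.
b = (√(2b))²/2 = 7.16001/2 = 3.58000.
(Check via u − w = 2F/√(2b): u − w = 27.26643, 2F/√(2b) = 27.26642.)

b = 3.58 N·s/m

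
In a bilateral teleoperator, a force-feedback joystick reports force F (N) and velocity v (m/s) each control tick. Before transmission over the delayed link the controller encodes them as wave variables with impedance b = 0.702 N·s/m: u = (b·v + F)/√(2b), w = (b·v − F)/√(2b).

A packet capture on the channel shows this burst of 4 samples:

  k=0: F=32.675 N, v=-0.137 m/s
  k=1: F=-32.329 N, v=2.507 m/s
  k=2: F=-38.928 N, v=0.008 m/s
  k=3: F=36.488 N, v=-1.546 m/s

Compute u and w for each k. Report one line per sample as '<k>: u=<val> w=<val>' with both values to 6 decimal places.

0: u=27.494883 w=-27.657215
1: u=-25.798764 w=28.769321
2: u=-32.848525 w=32.858005
3: u=29.878097 w=-31.709960

k=0: b·v=0.702×(-0.137)=-0.096174; √(2b)=1.184905; u=(-0.096174+32.675)/1.184905=27.494883, w=(-0.096174−32.675)/1.184905=-27.657215
k=1: b·v=0.702×2.507=1.759914; √(2b)=1.184905; u=(1.759914+(-32.329))/1.184905=-25.798764, w=(1.759914−(-32.329))/1.184905=28.769321
k=2: b·v=0.702×0.008=0.005616; √(2b)=1.184905; u=(0.005616+(-38.928))/1.184905=-32.848525, w=(0.005616−(-38.928))/1.184905=32.858005
k=3: b·v=0.702×(-1.546)=-1.085292; √(2b)=1.184905; u=(-1.085292+36.488)/1.184905=29.878097, w=(-1.085292−36.488)/1.184905=-31.709960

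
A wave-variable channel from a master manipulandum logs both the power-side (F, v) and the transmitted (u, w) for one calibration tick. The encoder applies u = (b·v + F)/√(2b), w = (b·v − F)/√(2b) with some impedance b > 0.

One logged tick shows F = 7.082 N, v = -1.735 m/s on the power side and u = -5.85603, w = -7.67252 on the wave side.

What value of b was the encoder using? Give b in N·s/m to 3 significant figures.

u + w = -13.5285;  u + w = √(2b)·v, so √(2b) = -13.5285/(-1.735) = 7.7974.
b = (√(2b))²/2 = 60.8000/2 = 30.4000.
(Check via u − w = 2F/√(2b): u − w = 1.8165, 2F/√(2b) = 1.8165.)

b = 30.4 N·s/m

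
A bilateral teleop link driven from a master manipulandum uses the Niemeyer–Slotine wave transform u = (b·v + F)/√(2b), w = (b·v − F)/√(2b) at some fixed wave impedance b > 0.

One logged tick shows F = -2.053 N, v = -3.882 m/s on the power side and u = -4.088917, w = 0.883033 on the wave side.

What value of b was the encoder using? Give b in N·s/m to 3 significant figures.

u + w = -3.205884;  u + w = √(2b)·v, so √(2b) = -3.205884/(-3.882) = 0.825833.
b = (√(2b))²/2 = 0.682000/2 = 0.341000.
(Check via u − w = 2F/√(2b): u − w = -4.971950, 2F/√(2b) = -4.971949.)

b = 0.341 N·s/m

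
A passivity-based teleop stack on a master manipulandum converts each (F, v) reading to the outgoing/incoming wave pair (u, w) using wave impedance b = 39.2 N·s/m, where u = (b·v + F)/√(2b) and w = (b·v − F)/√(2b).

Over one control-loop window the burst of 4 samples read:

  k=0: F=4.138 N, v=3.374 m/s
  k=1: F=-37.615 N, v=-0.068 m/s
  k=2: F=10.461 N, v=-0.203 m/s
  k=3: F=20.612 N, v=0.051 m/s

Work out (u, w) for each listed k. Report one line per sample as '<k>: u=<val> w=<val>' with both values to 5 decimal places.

k=0: b·v=39.2×3.374=132.26080; √(2b)=8.85438; u=(132.26080+4.138)/8.85438=15.40467, w=(132.26080−4.138)/8.85438=14.47000
k=1: b·v=39.2×(-0.068)=-2.66560; √(2b)=8.85438; u=(-2.66560+(-37.615))/8.85438=-4.54923, w=(-2.66560−(-37.615))/8.85438=3.94713
k=2: b·v=39.2×(-0.203)=-7.95760; √(2b)=8.85438; u=(-7.95760+10.461)/8.85438=0.28273, w=(-7.95760−10.461)/8.85438=-2.08017
k=3: b·v=39.2×0.051=1.99920; √(2b)=8.85438; u=(1.99920+20.612)/8.85438=2.55367, w=(1.99920−20.612)/8.85438=-2.10210

0: u=15.40467 w=14.47000
1: u=-4.54923 w=3.94713
2: u=0.28273 w=-2.08017
3: u=2.55367 w=-2.10210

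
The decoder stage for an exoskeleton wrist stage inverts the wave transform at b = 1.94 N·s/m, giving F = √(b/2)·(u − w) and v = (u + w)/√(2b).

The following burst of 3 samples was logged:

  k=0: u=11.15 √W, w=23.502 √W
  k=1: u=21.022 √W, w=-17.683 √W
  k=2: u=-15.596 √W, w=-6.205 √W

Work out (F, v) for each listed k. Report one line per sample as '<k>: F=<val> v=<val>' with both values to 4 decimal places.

k=0: u−w=-12.3520, u+w=34.6520; √(b/2)=0.9849, √(2b)=1.9698; F=0.9849×(-12.352)=-12.1653, v=34.6520/1.9698=17.5919
k=1: u−w=38.7050, u+w=3.3390; √(b/2)=0.9849, √(2b)=1.9698; F=0.9849×38.705=38.1200, v=3.3390/1.9698=1.6951
k=2: u−w=-9.3910, u+w=-21.8010; √(b/2)=0.9849, √(2b)=1.9698; F=0.9849×(-9.391)=-9.2491, v=-21.8010/1.9698=-11.0678

0: F=-12.1653 v=17.5919
1: F=38.1200 v=1.6951
2: F=-9.2491 v=-11.0678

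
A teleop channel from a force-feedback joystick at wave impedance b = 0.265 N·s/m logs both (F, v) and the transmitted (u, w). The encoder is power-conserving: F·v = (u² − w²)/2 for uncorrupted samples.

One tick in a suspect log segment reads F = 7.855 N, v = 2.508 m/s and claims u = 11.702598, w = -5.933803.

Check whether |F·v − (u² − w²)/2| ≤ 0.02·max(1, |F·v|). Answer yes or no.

F·v = 7.855×2.508 = 19.700340 W.
(u² − w²)/2 = (136.950800 − 35.210018)/2 = 50.870391 W.
|Δ| = 31.170051;  2% of max(1, |F·v|) = 0.394007.

no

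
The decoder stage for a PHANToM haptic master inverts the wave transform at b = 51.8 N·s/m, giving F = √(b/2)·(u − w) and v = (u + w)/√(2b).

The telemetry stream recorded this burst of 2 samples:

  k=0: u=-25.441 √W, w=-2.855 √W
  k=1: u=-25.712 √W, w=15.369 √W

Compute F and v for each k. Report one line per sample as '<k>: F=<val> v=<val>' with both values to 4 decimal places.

0: F=-114.9448 v=-2.7800
1: F=-209.0696 v=-1.0162

k=0: u−w=-22.5860, u+w=-28.2960; √(b/2)=5.0892, √(2b)=10.1784; F=5.0892×(-22.586)=-114.9448, v=-28.2960/10.1784=-2.7800
k=1: u−w=-41.0810, u+w=-10.3430; √(b/2)=5.0892, √(2b)=10.1784; F=5.0892×(-41.081)=-209.0696, v=-10.3430/10.1784=-1.0162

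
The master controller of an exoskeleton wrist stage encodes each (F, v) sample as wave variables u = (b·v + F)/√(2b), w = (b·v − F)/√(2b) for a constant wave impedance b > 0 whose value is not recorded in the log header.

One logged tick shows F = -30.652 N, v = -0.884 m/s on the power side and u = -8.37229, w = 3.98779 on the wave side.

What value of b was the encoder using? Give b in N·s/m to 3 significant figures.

u + w = -4.3845;  u + w = √(2b)·v, so √(2b) = -4.3845/(-0.884) = 4.9598.
b = (√(2b))²/2 = 24.6000/2 = 12.3000.
(Check via u − w = 2F/√(2b): u − w = -12.3601, 2F/√(2b) = -12.3601.)

b = 12.3 N·s/m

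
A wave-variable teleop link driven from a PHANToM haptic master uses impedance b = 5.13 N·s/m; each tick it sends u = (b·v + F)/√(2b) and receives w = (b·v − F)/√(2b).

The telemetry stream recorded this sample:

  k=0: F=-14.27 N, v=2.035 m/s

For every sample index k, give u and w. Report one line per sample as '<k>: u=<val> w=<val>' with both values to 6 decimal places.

0: u=-1.195848 w=7.714205

k=0: b·v=5.13×2.035=10.439550; √(2b)=3.203123; u=(10.439550+(-14.27))/3.203123=-1.195848, w=(10.439550−(-14.27))/3.203123=7.714205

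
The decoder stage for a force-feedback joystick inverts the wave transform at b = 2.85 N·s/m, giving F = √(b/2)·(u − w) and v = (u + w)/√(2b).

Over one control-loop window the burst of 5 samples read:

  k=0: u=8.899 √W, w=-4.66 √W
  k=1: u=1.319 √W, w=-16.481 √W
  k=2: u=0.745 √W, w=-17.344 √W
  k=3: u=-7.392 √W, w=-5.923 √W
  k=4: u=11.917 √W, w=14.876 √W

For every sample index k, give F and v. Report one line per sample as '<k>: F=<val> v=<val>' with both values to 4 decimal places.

k=0: u−w=13.5590, u+w=4.2390; √(b/2)=1.1937, √(2b)=2.3875; F=1.1937×13.559=16.1858, v=4.2390/2.3875=1.7755
k=1: u−w=17.8000, u+w=-15.1620; √(b/2)=1.1937, √(2b)=2.3875; F=1.1937×17.8=21.2485, v=-15.1620/2.3875=-6.3507
k=2: u−w=18.0890, u+w=-16.5990; √(b/2)=1.1937, √(2b)=2.3875; F=1.1937×18.089=21.5934, v=-16.5990/2.3875=-6.9526
k=3: u−w=-1.4690, u+w=-13.3150; √(b/2)=1.1937, √(2b)=2.3875; F=1.1937×(-1.469)=-1.7536, v=-13.3150/2.3875=-5.5770
k=4: u−w=-2.9590, u+w=26.7930; √(b/2)=1.1937, √(2b)=2.3875; F=1.1937×(-2.959)=-3.5323, v=26.7930/2.3875=11.2224

0: F=16.1858 v=1.7755
1: F=21.2485 v=-6.3507
2: F=21.5934 v=-6.9526
3: F=-1.7536 v=-5.5770
4: F=-3.5323 v=11.2224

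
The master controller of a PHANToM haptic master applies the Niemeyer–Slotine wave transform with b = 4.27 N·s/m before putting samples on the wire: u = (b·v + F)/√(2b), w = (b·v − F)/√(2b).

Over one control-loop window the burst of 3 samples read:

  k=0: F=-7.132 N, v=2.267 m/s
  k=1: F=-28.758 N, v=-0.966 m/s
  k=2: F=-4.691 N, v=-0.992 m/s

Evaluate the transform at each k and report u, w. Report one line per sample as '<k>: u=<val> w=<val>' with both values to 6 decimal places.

k=0: b·v=4.27×2.267=9.680090; √(2b)=2.922328; u=(9.680090+(-7.132))/2.922328=0.871938, w=(9.680090−(-7.132))/2.922328=5.752979
k=1: b·v=4.27×(-0.966)=-4.124820; √(2b)=2.922328; u=(-4.124820+(-28.758))/2.922328=-11.252269, w=(-4.124820−(-28.758))/2.922328=8.429301
k=2: b·v=4.27×(-0.992)=-4.235840; √(2b)=2.922328; u=(-4.235840+(-4.691))/2.922328=-3.054702, w=(-4.235840−(-4.691))/2.922328=0.155753

0: u=0.871938 w=5.752979
1: u=-11.252269 w=8.429301
2: u=-3.054702 w=0.155753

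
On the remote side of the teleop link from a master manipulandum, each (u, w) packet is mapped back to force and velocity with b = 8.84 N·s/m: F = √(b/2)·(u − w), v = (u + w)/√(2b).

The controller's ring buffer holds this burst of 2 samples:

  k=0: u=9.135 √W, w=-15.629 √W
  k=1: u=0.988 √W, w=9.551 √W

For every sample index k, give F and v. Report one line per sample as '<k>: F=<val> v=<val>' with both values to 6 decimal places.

0: F=52.063329 v=-1.544440
1: F=-18.002677 v=2.506446

k=0: u−w=24.764000, u+w=-6.494000; √(b/2)=2.102380, √(2b)=4.204759; F=2.102380×24.764=52.063329, v=-6.494000/4.204759=-1.544440
k=1: u−w=-8.563000, u+w=10.539000; √(b/2)=2.102380, √(2b)=4.204759; F=2.102380×(-8.563)=-18.002677, v=10.539000/4.204759=2.506446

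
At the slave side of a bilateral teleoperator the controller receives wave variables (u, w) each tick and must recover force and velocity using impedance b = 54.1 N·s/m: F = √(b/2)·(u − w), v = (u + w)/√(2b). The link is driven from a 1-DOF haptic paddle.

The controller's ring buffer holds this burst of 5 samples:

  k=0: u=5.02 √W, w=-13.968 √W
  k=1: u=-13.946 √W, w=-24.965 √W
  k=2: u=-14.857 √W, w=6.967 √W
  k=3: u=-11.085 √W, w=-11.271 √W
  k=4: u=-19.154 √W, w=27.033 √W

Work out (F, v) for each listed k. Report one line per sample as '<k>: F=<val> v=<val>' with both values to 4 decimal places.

k=0: u−w=18.9880, u+w=-8.9480; √(b/2)=5.2010, √(2b)=10.4019; F=5.2010×18.988=98.7559, v=-8.9480/10.4019=-0.8602
k=1: u−w=11.0190, u+w=-38.9110; √(b/2)=5.2010, √(2b)=10.4019; F=5.2010×11.019=57.3094, v=-38.9110/10.4019=-3.7408
k=2: u−w=-21.8240, u+w=-7.8900; √(b/2)=5.2010, √(2b)=10.4019; F=5.2010×(-21.824)=-113.5058, v=-7.8900/10.4019=-0.7585
k=3: u−w=0.1860, u+w=-22.3560; √(b/2)=5.2010, √(2b)=10.4019; F=5.2010×0.186=0.9674, v=-22.3560/10.4019=-2.1492
k=4: u−w=-46.1870, u+w=7.8790; √(b/2)=5.2010, √(2b)=10.4019; F=5.2010×(-46.187)=-240.2168, v=7.8790/10.4019=0.7575

0: F=98.7559 v=-0.8602
1: F=57.3094 v=-3.7408
2: F=-113.5058 v=-0.7585
3: F=0.9674 v=-2.1492
4: F=-240.2168 v=0.7575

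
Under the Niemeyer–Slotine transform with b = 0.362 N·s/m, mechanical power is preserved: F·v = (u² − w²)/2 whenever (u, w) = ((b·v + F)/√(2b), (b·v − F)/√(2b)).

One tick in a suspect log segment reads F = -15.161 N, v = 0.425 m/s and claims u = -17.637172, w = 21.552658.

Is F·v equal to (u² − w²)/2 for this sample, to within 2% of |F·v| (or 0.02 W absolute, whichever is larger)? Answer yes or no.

no

F·v = (-15.161)×0.425 = -6.443425 W.
(u² − w²)/2 = (311.069836 − 464.517067)/2 = -76.723615 W.
|Δ| = 70.280190;  2% of max(1, |F·v|) = 0.128868.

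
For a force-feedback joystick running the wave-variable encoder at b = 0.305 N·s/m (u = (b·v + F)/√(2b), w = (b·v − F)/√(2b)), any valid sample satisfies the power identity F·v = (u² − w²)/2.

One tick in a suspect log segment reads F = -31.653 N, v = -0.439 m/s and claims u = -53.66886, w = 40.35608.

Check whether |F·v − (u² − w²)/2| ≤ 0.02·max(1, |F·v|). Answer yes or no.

no

F·v = (-31.653)×(-0.439) = 13.89567 W.
(u² − w²)/2 = (2880.34653 − 1628.61319)/2 = 625.86667 W.
|Δ| = 611.97100;  2% of max(1, |F·v|) = 0.27791.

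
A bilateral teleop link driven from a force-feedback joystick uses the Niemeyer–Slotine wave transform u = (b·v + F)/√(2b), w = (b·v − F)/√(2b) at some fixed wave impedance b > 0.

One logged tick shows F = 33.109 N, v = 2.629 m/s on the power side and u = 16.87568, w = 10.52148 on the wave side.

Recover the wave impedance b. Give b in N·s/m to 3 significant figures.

u + w = 27.3972;  u + w = √(2b)·v, so √(2b) = 27.3972/2.629 = 10.4211.
b = (√(2b))²/2 = 108.6000/2 = 54.3000.
(Check via u − w = 2F/√(2b): u − w = 6.3542, 2F/√(2b) = 6.3542.)

b = 54.3 N·s/m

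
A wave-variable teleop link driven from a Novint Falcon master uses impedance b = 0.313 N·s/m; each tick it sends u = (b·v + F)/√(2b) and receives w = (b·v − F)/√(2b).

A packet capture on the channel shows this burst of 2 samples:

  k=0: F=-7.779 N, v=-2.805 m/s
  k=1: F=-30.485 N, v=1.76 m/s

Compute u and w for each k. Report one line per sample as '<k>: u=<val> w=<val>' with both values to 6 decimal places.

0: u=-10.941541 w=8.722221
1: u=-37.833745 w=39.226260

k=0: b·v=0.313×(-2.805)=-0.877965; √(2b)=0.791202; u=(-0.877965+(-7.779))/0.791202=-10.941541, w=(-0.877965−(-7.779))/0.791202=8.722221
k=1: b·v=0.313×1.76=0.550880; √(2b)=0.791202; u=(0.550880+(-30.485))/0.791202=-37.833745, w=(0.550880−(-30.485))/0.791202=39.226260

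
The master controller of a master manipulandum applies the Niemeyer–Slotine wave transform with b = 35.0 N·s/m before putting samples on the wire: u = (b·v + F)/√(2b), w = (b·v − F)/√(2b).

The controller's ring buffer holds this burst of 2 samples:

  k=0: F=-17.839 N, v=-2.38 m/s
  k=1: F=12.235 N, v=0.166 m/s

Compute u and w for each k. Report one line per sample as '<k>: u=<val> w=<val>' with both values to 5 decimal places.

0: u=-12.08842 w=-7.82409
1: u=2.15679 w=-0.76793

k=0: b·v=35.0×(-2.38)=-83.30000; √(2b)=8.36660; u=(-83.30000+(-17.839))/8.36660=-12.08842, w=(-83.30000−(-17.839))/8.36660=-7.82409
k=1: b·v=35.0×0.166=5.81000; √(2b)=8.36660; u=(5.81000+12.235)/8.36660=2.15679, w=(5.81000−12.235)/8.36660=-0.76793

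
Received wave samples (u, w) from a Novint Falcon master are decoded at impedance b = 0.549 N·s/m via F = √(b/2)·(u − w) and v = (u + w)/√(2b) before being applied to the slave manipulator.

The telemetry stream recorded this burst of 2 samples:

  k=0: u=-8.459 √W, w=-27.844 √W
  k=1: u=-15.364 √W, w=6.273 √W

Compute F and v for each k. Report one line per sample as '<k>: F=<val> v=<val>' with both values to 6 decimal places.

k=0: u−w=19.385000, u+w=-36.303000; √(b/2)=0.523927, √(2b)=1.047855; F=0.523927×19.385=10.156334, v=-36.303000/1.047855=-34.645062
k=1: u−w=-21.637000, u+w=-9.091000; √(b/2)=0.523927, √(2b)=1.047855; F=0.523927×(-21.637)=-11.336219, v=-9.091000/1.047855=-8.675819

0: F=10.156334 v=-34.645062
1: F=-11.336219 v=-8.675819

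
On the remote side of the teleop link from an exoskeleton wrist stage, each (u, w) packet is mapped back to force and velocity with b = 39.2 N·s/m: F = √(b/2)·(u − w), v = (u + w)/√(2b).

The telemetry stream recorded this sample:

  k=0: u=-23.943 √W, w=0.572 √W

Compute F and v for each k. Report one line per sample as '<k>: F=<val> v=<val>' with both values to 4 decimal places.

k=0: u−w=-24.5150, u+w=-23.3710; √(b/2)=4.4272, √(2b)=8.8544; F=4.4272×(-24.515)=-108.5325, v=-23.3710/8.8544=-2.6395

0: F=-108.5325 v=-2.6395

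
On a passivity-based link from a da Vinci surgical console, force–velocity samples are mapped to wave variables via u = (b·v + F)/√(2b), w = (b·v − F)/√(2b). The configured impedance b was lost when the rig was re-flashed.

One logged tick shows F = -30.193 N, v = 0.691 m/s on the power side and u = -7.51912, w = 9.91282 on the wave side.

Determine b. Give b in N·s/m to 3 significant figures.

u + w = 2.3937;  u + w = √(2b)·v, so √(2b) = 2.3937/0.691 = 3.4641.
b = (√(2b))²/2 = 12.0001/2 = 6.0000.
(Check via u − w = 2F/√(2b): u − w = -17.4319, 2F/√(2b) = -17.4319.)

b = 6 N·s/m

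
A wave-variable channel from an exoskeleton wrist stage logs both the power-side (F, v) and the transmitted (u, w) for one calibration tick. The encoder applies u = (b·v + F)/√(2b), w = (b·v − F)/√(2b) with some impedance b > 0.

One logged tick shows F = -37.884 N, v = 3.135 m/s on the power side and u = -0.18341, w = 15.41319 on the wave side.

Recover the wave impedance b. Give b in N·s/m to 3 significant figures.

u + w = 15.22978;  u + w = √(2b)·v, so √(2b) = 15.22978/3.135 = 4.85798.
b = (√(2b))²/2 = 23.60001/2 = 11.80000.
(Check via u − w = 2F/√(2b): u − w = -15.59660, 2F/√(2b) = -15.59659.)

b = 11.8 N·s/m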